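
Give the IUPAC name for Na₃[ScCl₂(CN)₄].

sodium dichlorotetracyanoscandate(III)

The 3 sodium counter-ions carry a total charge of +3, so each complex ion is 3−.
Ligand charges: 2×chloro (-1 each), 4×cyano (-1 each); total -6. So Sc + (-6) = 3−, giving Sc = +3.
The complex ion is anionic, so scandium takes the -ate form scandate(III).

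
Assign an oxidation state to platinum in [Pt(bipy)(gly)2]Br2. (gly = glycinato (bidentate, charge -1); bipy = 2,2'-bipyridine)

+4

2 bromide outside the brackets (-1 each) → the complex ion is 2+.
Ligand charges: 2×gly = -2; 1×bipy neutral; sum -2.
Pt + (-2) = 2+ ⇒ Pt is +4.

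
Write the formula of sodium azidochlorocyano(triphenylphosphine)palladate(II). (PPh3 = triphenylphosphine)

Na[PdCl(CN)(N3)(PPh3)]

Ligands: 1 triphenylphosphine (PPh3, neutral), 1 chloro (Cl, -1), 1 cyano (CN, -1), 1 azido (N3, -1). Ligand charge sum = -3.
With Pd in oxidation state +2, the complex ion is [Pd...]^1−.
Charge balance with sodium (+1) requires 1 complex ion per 1 sodium.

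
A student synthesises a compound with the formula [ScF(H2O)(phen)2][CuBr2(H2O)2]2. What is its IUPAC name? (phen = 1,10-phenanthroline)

aquafluorobis(1,10-phenanthroline)scandium(III) diaquadibromocuprate(I)

Both ions are complex: the cation is named first with the plain metal name, the anion second with the -ate form; each ion's ligands are alphabetised independently.
Scandium is always +3 in its complexes; the cation's ligand charges sum to -1, so the complex cation is 2+.
With 2 anions per cation, each anion must be 2/2 = 1−.
Anion: ligand charges sum to -2; for the ion to be 1−, Cu = +1.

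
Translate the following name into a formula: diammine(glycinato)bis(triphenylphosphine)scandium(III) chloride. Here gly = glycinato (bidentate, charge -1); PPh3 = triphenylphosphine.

Ligands: 1 glycinato (gly, -1), 2 ammine (NH3, neutral), 2 triphenylphosphine (PPh3, neutral). Ligand charge sum = -1.
With Sc in oxidation state +3, the complex ion is [Sc...]^2+.
Charge balance with chloride (-1) requires 1 complex ion per 2 chloride.

[Sc(gly)(NH3)2(PPh3)2]Cl2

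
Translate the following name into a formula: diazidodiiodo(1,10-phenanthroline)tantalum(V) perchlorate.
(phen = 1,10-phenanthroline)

Ligands: 1 1,10-phenanthroline (phen, neutral), 2 azido (N3, -1), 2 iodo (I, -1). Ligand charge sum = -4.
Charge balance with perchlorate (-1) requires 1 complex ion per 1 perchlorate.

[TaI2(N3)2(phen)]ClO4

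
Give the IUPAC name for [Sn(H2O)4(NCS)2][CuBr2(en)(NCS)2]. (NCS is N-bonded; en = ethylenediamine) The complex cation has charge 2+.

Both ions are complex: the cation is named first with the plain metal name, the anion second with the -ate form; each ion's ligands are alphabetised independently.
The complex cation is given as 2+; its ligand charges sum to -2, so Sn = +4.
A 1:1 salt means the anion carries the equal and opposite charge, 2−.
Anion: ligand charges sum to -4; for the ion to be 2−, Cu = +2.

tetraaquadiisothiocyanatotin(IV) dibromo(ethylenediamine)diisothiocyanatocuprate(II)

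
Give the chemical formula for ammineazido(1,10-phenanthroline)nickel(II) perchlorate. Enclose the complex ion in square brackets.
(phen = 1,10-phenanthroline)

[Ni(N3)(NH3)(phen)]ClO4

Ligands: 1 ammine (NH3, neutral), 1 azido (N3, -1), 1 1,10-phenanthroline (phen, neutral). Ligand charge sum = -1.
With Ni in oxidation state +2, the complex ion is [Ni...]^1+.
Charge balance with perchlorate (-1) requires 1 complex ion per 1 perchlorate.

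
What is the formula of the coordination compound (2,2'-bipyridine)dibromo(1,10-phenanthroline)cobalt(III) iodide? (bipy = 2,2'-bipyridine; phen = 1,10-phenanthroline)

[Co(bipy)Br2(phen)]I

Ligands: 1 2,2'-bipyridine (bipy, neutral), 2 bromo (Br, -1), 1 1,10-phenanthroline (phen, neutral). Ligand charge sum = -2.
Charge balance with iodide (-1) requires 1 complex ion per 1 iodide.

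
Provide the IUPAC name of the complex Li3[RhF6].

The 3 lithium counter-ions carry a total charge of +3, so each complex ion is 3−.
Ligand charges: 6×fluoro (-1 each); total -6. So Rh + (-6) = 3−, giving Rh = +3.
The complex ion is anionic, so rhodium takes the -ate form rhodate(III).

lithium hexafluororhodate(III)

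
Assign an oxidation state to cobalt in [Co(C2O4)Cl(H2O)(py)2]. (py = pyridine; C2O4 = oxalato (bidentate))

No counter-ion: the bracketed complex is neutral.
Ligand charges: 1×Cl = -1; 2×py neutral; 1×H2O neutral; 1×C2O4 = -2; sum -3.
Co + (-3) = 0 ⇒ Co is +3.

+3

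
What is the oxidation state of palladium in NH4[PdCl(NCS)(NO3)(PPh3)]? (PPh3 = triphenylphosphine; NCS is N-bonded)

+2

1 ammonium outside the brackets (+1 each) → the complex ion is 1−.
Ligand charges: 1×NO3 = -1; 1×Cl = -1; 1×PPh3 neutral; 1×NCS = -1; sum -3.
Pd + (-3) = 1− ⇒ Pd is +2.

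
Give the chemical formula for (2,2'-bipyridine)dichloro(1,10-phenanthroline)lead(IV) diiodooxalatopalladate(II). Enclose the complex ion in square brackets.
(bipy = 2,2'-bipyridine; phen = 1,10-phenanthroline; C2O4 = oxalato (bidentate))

Cation [Pb…]: ligand charges -2, Pb(IV) ⇒ ion charge 2+.
Anion [Pd…]: ligand charges -4, Pd(II) ⇒ ion charge 2−.
One 2+ cation balances one 2− anion.

[Pb(bipy)Cl2(phen)][Pd(C2O4)I2]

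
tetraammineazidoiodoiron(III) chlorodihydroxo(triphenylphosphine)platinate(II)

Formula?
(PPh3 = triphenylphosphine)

[FeI(N3)(NH3)4][PtCl(OH)2(PPh3)]

Cation [Fe…]: ligand charges -2, Fe(III) ⇒ ion charge 1+.
Anion [Pt…]: ligand charges -3, Pt(II) ⇒ ion charge 1−.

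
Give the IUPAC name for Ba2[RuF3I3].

barium trifluorotriiodoruthenate(II)

The 2 barium counter-ions carry a total charge of +4, so each complex ion is 4−.
Ligand charges: 3×fluoro (-1 each), 3×iodo (-1 each); total -6. So Ru + (-6) = 4−, giving Ru = +2.
The complex ion is anionic, so ruthenium takes the -ate form ruthenate(II).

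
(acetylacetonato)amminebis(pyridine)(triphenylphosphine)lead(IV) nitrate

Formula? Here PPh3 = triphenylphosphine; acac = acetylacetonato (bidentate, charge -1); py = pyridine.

Ligands: 1 triphenylphosphine (PPh3, neutral), 1 acetylacetonato (acac, -1), 1 ammine (NH3, neutral), 2 pyridine (py, neutral). Ligand charge sum = -1.
With Pb in oxidation state +4, the complex ion is [Pb...]^3+.
Charge balance with nitrate (-1) requires 1 complex ion per 3 nitrate.

[Pb(acac)(NH3)(PPh3)(py)2](NO3)3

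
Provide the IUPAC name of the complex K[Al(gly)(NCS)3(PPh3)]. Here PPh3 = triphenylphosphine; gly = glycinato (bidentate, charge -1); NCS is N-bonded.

The 1 potassium counter-ion carries a total charge of +1, so each complex ion is 1−.
Ligand charges: 1×triphenylphosphine (neutral), 1×glycinato (-1 each), 3×isothiocyanato (-1 each); total -4. So Al + (-4) = 1−, giving Al = +3.
Ligands are named alphabetically: glycinato before isothiocyanato before triphenylphosphine.
The complex ion is anionic, so aluminium takes the -ate form aluminate(III).

potassium (glycinato)triisothiocyanato(triphenylphosphine)aluminate(III)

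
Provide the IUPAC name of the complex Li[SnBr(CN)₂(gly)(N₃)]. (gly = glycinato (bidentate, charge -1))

lithium azidobromodicyano(glycinato)stannate(IV)

The 1 lithium counter-ion carries a total charge of +1, so each complex ion is 1−.
Ligand charges: 1×bromo (-1 each), 1×glycinato (-1 each), 1×azido (-1 each), 2×cyano (-1 each); total -5. So Sn + (-5) = 1−, giving Sn = +4.
The complex ion is anionic, so tin takes the -ate form stannate(IV).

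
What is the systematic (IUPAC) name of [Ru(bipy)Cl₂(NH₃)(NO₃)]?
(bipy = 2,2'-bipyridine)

There is no counter-ion, so the complex is neutral overall.
Ligand charges: 1×ammine (neutral), 1×nitrato (-1 each), 2×chloro (-1 each), 1×2,2'-bipyridine (neutral); total -3. So Ru + (-3) = 0, giving Ru = +3.
Ligands are named alphabetically: ammine before bipyridine before chloro before nitrato.

ammine(2,2'-bipyridine)dichloronitratoruthenium(III)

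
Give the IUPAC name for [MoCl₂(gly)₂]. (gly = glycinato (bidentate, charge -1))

dichlorobis(glycinato)molybdenum(IV)

There is no counter-ion, so the complex is neutral overall.
Ligand charges: 2×chloro (-1 each), 2×glycinato (-1 each); total -4. So Mo + (-4) = 0, giving Mo = +4.
Ligands are named alphabetically: chloro before glycinato.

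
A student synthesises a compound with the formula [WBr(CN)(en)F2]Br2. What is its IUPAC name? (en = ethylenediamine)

bromocyano(ethylenediamine)difluorotungsten(VI) bromide

The 2 bromide counter-ions carry a total charge of -2, so each complex ion is 2+.
Ligand charges: 1×ethylenediamine (neutral), 1×bromo (-1 each), 2×fluoro (-1 each), 1×cyano (-1 each); total -4. So W + (-4) = 2+, giving W = +6.
Ligands are named alphabetically: bromo before cyano before ethylenediamine before fluoro.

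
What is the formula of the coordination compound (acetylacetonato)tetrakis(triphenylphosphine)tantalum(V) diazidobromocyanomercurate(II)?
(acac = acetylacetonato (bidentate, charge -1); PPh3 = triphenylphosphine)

Cation [Ta…]: ligand charges -1, Ta(V) ⇒ ion charge 4+.
Anion [Hg…]: ligand charges -4, Hg(II) ⇒ ion charge 2−.
One 4+ cation requires 2 of the 2− anion.

[Ta(acac)(PPh3)4][HgBr(CN)(N3)2]2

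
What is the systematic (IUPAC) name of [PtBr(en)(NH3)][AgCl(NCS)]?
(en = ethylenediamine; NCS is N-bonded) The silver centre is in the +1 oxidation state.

Both ions are complex: the cation is named first with the plain metal name, the anion second with the -ate form; each ion's ligands are alphabetised independently.
Ag is given as +1; the anion's ligand charges sum to -2, so the complex anion is 1−.
A 1:1 salt means the cation carries the equal and opposite charge, 1+.
Cation: ligand charges sum to -1; for the ion to be 1+, Pt = +2.

amminebromo(ethylenediamine)platinum(II) chloroisothiocyanatoargentate(I)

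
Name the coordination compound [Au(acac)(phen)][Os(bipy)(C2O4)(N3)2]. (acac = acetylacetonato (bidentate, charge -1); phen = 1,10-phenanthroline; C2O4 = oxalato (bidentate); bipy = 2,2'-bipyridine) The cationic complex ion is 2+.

(acetylacetonato)(1,10-phenanthroline)gold(III) diazido(2,2'-bipyridine)oxalatoosmate(II)

Both ions are complex: the cation is named first with the plain metal name, the anion second with the -ate form; each ion's ligands are alphabetised independently.
The complex cation is given as 2+; its ligand charges sum to -1, so Au = +3.
A 1:1 salt means the anion carries the equal and opposite charge, 2−.
Anion: ligand charges sum to -4; for the ion to be 2−, Os = +2.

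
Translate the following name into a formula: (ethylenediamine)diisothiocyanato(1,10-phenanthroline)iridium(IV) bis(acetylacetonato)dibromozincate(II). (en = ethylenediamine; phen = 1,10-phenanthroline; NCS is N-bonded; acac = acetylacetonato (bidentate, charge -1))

Cation [Ir…]: ligand charges -2, Ir(IV) ⇒ ion charge 2+.
Anion [Zn…]: ligand charges -4, Zn(II) ⇒ ion charge 2−.

[Ir(en)(NCS)2(phen)][Zn(acac)2Br2]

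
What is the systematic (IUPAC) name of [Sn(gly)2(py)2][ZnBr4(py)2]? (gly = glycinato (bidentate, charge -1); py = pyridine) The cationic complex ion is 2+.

Both ions are complex: the cation is named first with the plain metal name, the anion second with the -ate form; each ion's ligands are alphabetised independently.
The complex cation is given as 2+; its ligand charges sum to -2, so Sn = +4.
A 1:1 salt means the anion carries the equal and opposite charge, 2−.
Anion: ligand charges sum to -4; for the ion to be 2−, Zn = +2.

bis(glycinato)bis(pyridine)tin(IV) tetrabromobis(pyridine)zincate(II)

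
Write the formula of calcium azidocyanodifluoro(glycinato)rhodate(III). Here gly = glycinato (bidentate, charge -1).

Ca[Rh(CN)F2(gly)(N3)]

Ligands: 1 azido (N3, -1), 1 glycinato (gly, -1), 2 fluoro (F, -1), 1 cyano (CN, -1). Ligand charge sum = -5.
With Rh in oxidation state +3, the complex ion is [Rh...]^2−.
Charge balance with calcium (+2) requires 1 complex ion per 1 calcium.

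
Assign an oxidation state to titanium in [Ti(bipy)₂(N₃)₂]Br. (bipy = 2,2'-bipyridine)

1 bromide outside the brackets (-1 each) → the complex ion is 1+.
Ligand charges: 2×N3 = -2; 2×bipy neutral; sum -2.
Ti + (-2) = 1+ ⇒ Ti is +3.

+3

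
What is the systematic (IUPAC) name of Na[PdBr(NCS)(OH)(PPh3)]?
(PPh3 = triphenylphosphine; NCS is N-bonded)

sodium bromohydroxoisothiocyanato(triphenylphosphine)palladate(II)

The 1 sodium counter-ion carries a total charge of +1, so each complex ion is 1−.
Ligand charges: 1×triphenylphosphine (neutral), 1×bromo (-1 each), 1×isothiocyanato (-1 each), 1×hydroxo (-1 each); total -3. So Pd + (-3) = 1−, giving Pd = +2.
Ligands are named alphabetically: bromo before hydroxo before isothiocyanato before triphenylphosphine.
The complex ion is anionic, so palladium takes the -ate form palladate(II).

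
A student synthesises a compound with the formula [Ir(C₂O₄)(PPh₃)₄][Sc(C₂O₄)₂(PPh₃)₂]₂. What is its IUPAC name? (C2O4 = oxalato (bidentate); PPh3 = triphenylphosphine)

Both ions are complex: the cation is named first with the plain metal name, the anion second with the -ate form; each ion's ligands are alphabetised independently.
Scandium is always +3 in its complexes; the anion's ligand charges sum to -4, so the complex anion is 1−.
With 2 anions per cation, the cation must be 2×1 = 2+.
Cation: ligand charges sum to -2; for the ion to be 2+, Ir = +4.

oxalatotetrakis(triphenylphosphine)iridium(IV) dioxalatobis(triphenylphosphine)scandate(III)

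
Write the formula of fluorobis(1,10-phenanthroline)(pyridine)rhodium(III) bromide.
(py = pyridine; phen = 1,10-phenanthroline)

Ligands: 1 pyridine (py, neutral), 2 1,10-phenanthroline (phen, neutral), 1 fluoro (F, -1). Ligand charge sum = -1.
With Rh in oxidation state +3, the complex ion is [Rh...]^2+.
Charge balance with bromide (-1) requires 1 complex ion per 2 bromide.

[RhF(phen)2(py)]Br2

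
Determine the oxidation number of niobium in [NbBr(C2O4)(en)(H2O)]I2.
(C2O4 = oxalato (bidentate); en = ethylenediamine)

+5

2 iodide outside the brackets (-1 each) → the complex ion is 2+.
Ligand charges: 1×H2O neutral; 1×Br = -1; 1×C2O4 = -2; 1×en neutral; sum -3.
Nb + (-3) = 2+ ⇒ Nb is +5.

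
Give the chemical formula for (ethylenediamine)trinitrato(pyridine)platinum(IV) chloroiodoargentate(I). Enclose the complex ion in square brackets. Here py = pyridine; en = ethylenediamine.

[Pt(en)(NO3)3(py)][AgClI]

Cation [Pt…]: ligand charges -3, Pt(IV) ⇒ ion charge 1+.
Anion [Ag…]: ligand charges -2, Ag(I) ⇒ ion charge 1−.
One 1+ cation balances one 1− anion.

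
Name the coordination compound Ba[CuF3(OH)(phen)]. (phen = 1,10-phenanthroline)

The 1 barium counter-ion carries a total charge of +2, so each complex ion is 2−.
Ligand charges: 1×1,10-phenanthroline (neutral), 3×fluoro (-1 each), 1×hydroxo (-1 each); total -4. So Cu + (-4) = 2−, giving Cu = +2.
Ligands are named alphabetically: fluoro before hydroxo before phenanthroline.
The complex ion is anionic, so copper takes the -ate form cuprate(II).

barium trifluorohydroxo(1,10-phenanthroline)cuprate(II)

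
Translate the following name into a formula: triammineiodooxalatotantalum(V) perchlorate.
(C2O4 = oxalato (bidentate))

[Ta(C2O4)I(NH3)3](ClO4)2

Ligands: 3 ammine (NH3, neutral), 1 oxalato (C2O4, -2), 1 iodo (I, -1). Ligand charge sum = -3.
Charge balance with perchlorate (-1) requires 1 complex ion per 2 perchlorate.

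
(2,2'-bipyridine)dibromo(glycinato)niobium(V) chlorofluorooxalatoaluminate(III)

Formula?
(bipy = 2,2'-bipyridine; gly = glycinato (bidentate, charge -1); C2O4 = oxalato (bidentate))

Cation [Nb…]: ligand charges -3, Nb(V) ⇒ ion charge 2+.
Anion [Al…]: ligand charges -4, Al(III) ⇒ ion charge 1−.
One 2+ cation requires 2 of the 1− anion.

[Nb(bipy)Br2(gly)][Al(C2O4)ClF]2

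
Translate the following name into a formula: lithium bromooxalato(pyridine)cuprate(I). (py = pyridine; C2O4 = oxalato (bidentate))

Li2[CuBr(C2O4)(py)]

Ligands: 1 pyridine (py, neutral), 1 bromo (Br, -1), 1 oxalato (C2O4, -2). Ligand charge sum = -3.
Charge balance with lithium (+1) requires 1 complex ion per 2 lithium.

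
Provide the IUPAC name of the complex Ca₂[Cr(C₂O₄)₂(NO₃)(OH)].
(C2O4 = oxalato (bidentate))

calcium hydroxonitratodioxalatochromate(II)

The 2 calcium counter-ions carry a total charge of +4, so each complex ion is 4−.
Ligand charges: 1×nitrato (-1 each), 2×oxalato (-2 each), 1×hydroxo (-1 each); total -6. So Cr + (-6) = 4−, giving Cr = +2.
Ligands are named alphabetically: hydroxo before nitrato before oxalato.
The complex ion is anionic, so chromium takes the -ate form chromate(II).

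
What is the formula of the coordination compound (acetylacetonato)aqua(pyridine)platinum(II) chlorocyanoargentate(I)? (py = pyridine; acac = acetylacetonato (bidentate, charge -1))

[Pt(acac)(H2O)(py)][AgCl(CN)]

Cation [Pt…]: ligand charges -1, Pt(II) ⇒ ion charge 1+.
Anion [Ag…]: ligand charges -2, Ag(I) ⇒ ion charge 1−.
One 1+ cation balances one 1− anion.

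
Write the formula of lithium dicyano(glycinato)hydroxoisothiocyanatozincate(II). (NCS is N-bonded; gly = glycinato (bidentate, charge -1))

Ligands: 2 cyano (CN, -1), 1 isothiocyanato (NCS, -1), 1 glycinato (gly, -1), 1 hydroxo (OH, -1). Ligand charge sum = -5.
Charge balance with lithium (+1) requires 1 complex ion per 3 lithium.

Li3[Zn(CN)2(gly)(NCS)(OH)]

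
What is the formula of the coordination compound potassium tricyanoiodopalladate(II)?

Ligands: 1 iodo (I, -1), 3 cyano (CN, -1). Ligand charge sum = -4.
With Pd in oxidation state +2, the complex ion is [Pd...]^2−.
Charge balance with potassium (+1) requires 1 complex ion per 2 potassium.

K2[Pd(CN)3I]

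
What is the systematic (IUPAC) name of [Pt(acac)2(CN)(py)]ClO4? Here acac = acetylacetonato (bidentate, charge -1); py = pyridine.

bis(acetylacetonato)cyano(pyridine)platinum(IV) perchlorate

The 1 perchlorate counter-ion carries a total charge of -1, so each complex ion is 1+.
Ligand charges: 2×acetylacetonato (-1 each), 1×pyridine (neutral), 1×cyano (-1 each); total -3. So Pt + (-3) = 1+, giving Pt = +4.
Ligands are named alphabetically: acetylacetonato before cyano before pyridine.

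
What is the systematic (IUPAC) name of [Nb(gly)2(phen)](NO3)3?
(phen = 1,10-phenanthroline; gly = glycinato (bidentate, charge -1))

The 3 nitrate counter-ions carry a total charge of -3, so each complex ion is 3+.
Ligand charges: 1×1,10-phenanthroline (neutral), 2×glycinato (-1 each); total -2. So Nb + (-2) = 3+, giving Nb = +5.
Ligands are named alphabetically: glycinato before phenanthroline.

bis(glycinato)(1,10-phenanthroline)niobium(V) nitrate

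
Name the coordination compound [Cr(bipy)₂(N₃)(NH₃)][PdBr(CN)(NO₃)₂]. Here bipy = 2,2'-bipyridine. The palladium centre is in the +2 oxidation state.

ammineazidobis(2,2'-bipyridine)chromium(III) bromocyanodinitratopalladate(II)

Both ions are complex: the cation is named first with the plain metal name, the anion second with the -ate form; each ion's ligands are alphabetised independently.
Pd is given as +2; the anion's ligand charges sum to -4, so the complex anion is 2−.
A 1:1 salt means the cation carries the equal and opposite charge, 2+.
Cation: ligand charges sum to -1; for the ion to be 2+, Cr = +3.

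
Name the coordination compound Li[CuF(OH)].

The 1 lithium counter-ion carries a total charge of +1, so each complex ion is 1−.
Ligand charges: 1×fluoro (-1 each), 1×hydroxo (-1 each); total -2. So Cu + (-2) = 1−, giving Cu = +1.
Ligands are named alphabetically: fluoro before hydroxo.
The complex ion is anionic, so copper takes the -ate form cuprate(I).

lithium fluorohydroxocuprate(I)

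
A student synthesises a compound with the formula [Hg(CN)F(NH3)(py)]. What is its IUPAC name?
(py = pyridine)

amminecyanofluoro(pyridine)mercury(II)

There is no counter-ion, so the complex is neutral overall.
Ligand charges: 1×ammine (neutral), 1×pyridine (neutral), 1×cyano (-1 each), 1×fluoro (-1 each); total -2. So Hg + (-2) = 0, giving Hg = +2.
Ligands are named alphabetically: ammine before cyano before fluoro before pyridine.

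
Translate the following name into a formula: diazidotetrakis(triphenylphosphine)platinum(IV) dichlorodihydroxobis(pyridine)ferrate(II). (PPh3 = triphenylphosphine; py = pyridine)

Cation [Pt…]: ligand charges -2, Pt(IV) ⇒ ion charge 2+.
Anion [Fe…]: ligand charges -4, Fe(II) ⇒ ion charge 2−.
One 2+ cation balances one 2− anion.

[Pt(N3)2(PPh3)4][FeCl2(OH)2(py)2]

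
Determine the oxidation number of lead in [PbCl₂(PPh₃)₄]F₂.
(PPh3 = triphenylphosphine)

2 fluoride outside the brackets (-1 each) → the complex ion is 2+.
Ligand charges: 2×Cl = -2; 4×PPh3 neutral; sum -2.
Pb + (-2) = 2+ ⇒ Pb is +4.

+4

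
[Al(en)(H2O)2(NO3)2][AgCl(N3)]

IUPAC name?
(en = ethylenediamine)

diaqua(ethylenediamine)dinitratoaluminium(III) azidochloroargentate(I)

Both ions are complex: the cation is named first with the plain metal name, the anion second with the -ate form; each ion's ligands are alphabetised independently.
Aluminium is always +3 in its complexes; the cation's ligand charges sum to -2, so the complex cation is 1+.
A 1:1 salt means the anion carries the equal and opposite charge, 1−.
Anion: ligand charges sum to -2; for the ion to be 1−, Ag = +1.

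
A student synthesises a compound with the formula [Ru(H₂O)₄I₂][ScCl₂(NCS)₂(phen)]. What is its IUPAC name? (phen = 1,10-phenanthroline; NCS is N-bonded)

tetraaquadiiodoruthenium(III) dichlorodiisothiocyanato(1,10-phenanthroline)scandate(III)

Both ions are complex: the cation is named first with the plain metal name, the anion second with the -ate form; each ion's ligands are alphabetised independently.
Scandium is always +3 in its complexes; the anion's ligand charges sum to -4, so the complex anion is 1−.
A 1:1 salt means the cation carries the equal and opposite charge, 1+.
Cation: ligand charges sum to -2; for the ion to be 1+, Ru = +3.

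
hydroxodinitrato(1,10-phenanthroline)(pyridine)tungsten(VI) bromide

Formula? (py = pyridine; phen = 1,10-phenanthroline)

[W(NO3)2(OH)(phen)(py)]Br3

Ligands: 1 pyridine (py, neutral), 2 nitrato (NO3, -1), 1 1,10-phenanthroline (phen, neutral), 1 hydroxo (OH, -1). Ligand charge sum = -3.
Charge balance with bromide (-1) requires 1 complex ion per 3 bromide.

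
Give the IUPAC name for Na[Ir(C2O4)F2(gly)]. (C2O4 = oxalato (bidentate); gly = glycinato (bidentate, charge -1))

sodium difluoro(glycinato)oxalatoiridate(IV)

The 1 sodium counter-ion carries a total charge of +1, so each complex ion is 1−.
Ligand charges: 1×oxalato (-2 each), 1×glycinato (-1 each), 2×fluoro (-1 each); total -5. So Ir + (-5) = 1−, giving Ir = +4.
Ligands are named alphabetically: fluoro before glycinato before oxalato.
The complex ion is anionic, so iridium takes the -ate form iridate(IV).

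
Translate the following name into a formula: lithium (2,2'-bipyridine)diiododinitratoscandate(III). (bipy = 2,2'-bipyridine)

Li[Sc(bipy)I2(NO3)2]

Ligands: 1 2,2'-bipyridine (bipy, neutral), 2 nitrato (NO3, -1), 2 iodo (I, -1). Ligand charge sum = -4.
Charge balance with lithium (+1) requires 1 complex ion per 1 lithium.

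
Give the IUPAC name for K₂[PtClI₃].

The 2 potassium counter-ions carry a total charge of +2, so each complex ion is 2−.
Ligand charges: 1×chloro (-1 each), 3×iodo (-1 each); total -4. So Pt + (-4) = 2−, giving Pt = +2.
Ligands are named alphabetically: chloro before iodo.
The complex ion is anionic, so platinum takes the -ate form platinate(II).

potassium chlorotriiodoplatinate(II)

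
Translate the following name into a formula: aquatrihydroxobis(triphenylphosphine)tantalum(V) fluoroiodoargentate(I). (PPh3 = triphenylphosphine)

[Ta(H2O)(OH)3(PPh3)2][AgFI]2

Cation [Ta…]: ligand charges -3, Ta(V) ⇒ ion charge 2+.
Anion [Ag…]: ligand charges -2, Ag(I) ⇒ ion charge 1−.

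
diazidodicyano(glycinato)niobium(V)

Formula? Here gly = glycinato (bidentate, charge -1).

[Nb(CN)2(gly)(N3)2]

Ligands: 2 azido (N3, -1), 1 glycinato (gly, -1), 2 cyano (CN, -1). Ligand charge sum = -5.
With Nb in oxidation state +5, the complex ion is [Nb...].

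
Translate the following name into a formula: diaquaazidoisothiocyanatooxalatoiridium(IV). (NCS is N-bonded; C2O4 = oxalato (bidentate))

[Ir(C2O4)(H2O)2(N3)(NCS)]

Ligands: 1 azido (N3, -1), 1 isothiocyanato (NCS, -1), 1 oxalato (C2O4, -2), 2 aqua (H2O, neutral). Ligand charge sum = -4.
With Ir in oxidation state +4, the complex ion is [Ir...].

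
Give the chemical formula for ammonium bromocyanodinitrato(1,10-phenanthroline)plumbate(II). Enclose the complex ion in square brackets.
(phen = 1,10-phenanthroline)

(NH4)2[PbBr(CN)(NO3)2(phen)]

Ligands: 1 1,10-phenanthroline (phen, neutral), 1 cyano (CN, -1), 2 nitrato (NO3, -1), 1 bromo (Br, -1). Ligand charge sum = -4.
With Pb in oxidation state +2, the complex ion is [Pb...]^2−.
Charge balance with ammonium (+1) requires 1 complex ion per 2 ammonium.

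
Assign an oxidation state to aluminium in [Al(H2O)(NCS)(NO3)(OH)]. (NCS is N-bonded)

No counter-ion: the bracketed complex is neutral.
Ligand charges: 1×NCS = -1; 1×NO3 = -1; 1×OH = -1; 1×H2O neutral; sum -3.
Al + (-3) = 0 ⇒ Al is +3.

+3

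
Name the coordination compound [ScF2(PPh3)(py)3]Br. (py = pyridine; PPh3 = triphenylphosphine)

difluorotris(pyridine)(triphenylphosphine)scandium(III) bromide

The 1 bromide counter-ion carries a total charge of -1, so each complex ion is 1+.
Ligand charges: 2×fluoro (-1 each), 3×pyridine (neutral), 1×triphenylphosphine (neutral); total -2. So Sc + (-2) = 1+, giving Sc = +3.
Ligands are named alphabetically: fluoro before pyridine before triphenylphosphine.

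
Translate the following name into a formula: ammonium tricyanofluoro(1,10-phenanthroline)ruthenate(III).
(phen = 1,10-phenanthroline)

NH4[Ru(CN)3F(phen)]

Ligands: 1 fluoro (F, -1), 1 1,10-phenanthroline (phen, neutral), 3 cyano (CN, -1). Ligand charge sum = -4.
With Ru in oxidation state +3, the complex ion is [Ru...]^1−.
Charge balance with ammonium (+1) requires 1 complex ion per 1 ammonium.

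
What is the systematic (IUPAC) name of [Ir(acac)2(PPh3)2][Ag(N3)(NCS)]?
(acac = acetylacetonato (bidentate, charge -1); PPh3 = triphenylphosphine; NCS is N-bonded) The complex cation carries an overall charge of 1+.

bis(acetylacetonato)bis(triphenylphosphine)iridium(III) azidoisothiocyanatoargentate(I)

The complex cation is given as 1+; its ligand charges sum to -2, so Ir = +3.
A 1:1 salt means the anion carries the equal and opposite charge, 1−.
Anion: ligand charges sum to -2; for the ion to be 1−, Ag = +1.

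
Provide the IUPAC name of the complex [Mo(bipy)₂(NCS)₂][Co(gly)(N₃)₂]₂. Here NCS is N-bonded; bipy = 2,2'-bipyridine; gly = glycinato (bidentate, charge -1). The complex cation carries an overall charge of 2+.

Both ions are complex: the cation is named first with the plain metal name, the anion second with the -ate form; each ion's ligands are alphabetised independently.
The complex cation is given as 2+; its ligand charges sum to -2, so Mo = +4.
With 2 anions per cation, each anion must be 2/2 = 1−.
Anion: ligand charges sum to -3; for the ion to be 1−, Co = +2.

bis(2,2'-bipyridine)diisothiocyanatomolybdenum(IV) diazido(glycinato)cobaltate(II)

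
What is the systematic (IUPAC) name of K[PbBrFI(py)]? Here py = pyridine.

The 1 potassium counter-ion carries a total charge of +1, so each complex ion is 1−.
Ligand charges: 1×pyridine (neutral), 1×fluoro (-1 each), 1×bromo (-1 each), 1×iodo (-1 each); total -3. So Pb + (-3) = 1−, giving Pb = +2.
Ligands are named alphabetically: bromo before fluoro before iodo before pyridine.
The complex ion is anionic, so lead takes the -ate form plumbate(II).

potassium bromofluoroiodo(pyridine)plumbate(II)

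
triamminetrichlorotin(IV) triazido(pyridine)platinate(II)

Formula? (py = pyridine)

[SnCl3(NH3)3][Pt(N3)3(py)]

Cation [Sn…]: ligand charges -3, Sn(IV) ⇒ ion charge 1+.
Anion [Pt…]: ligand charges -3, Pt(II) ⇒ ion charge 1−.
One 1+ cation balances one 1− anion.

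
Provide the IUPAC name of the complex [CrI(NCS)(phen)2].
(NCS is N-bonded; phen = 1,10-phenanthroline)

There is no counter-ion, so the complex is neutral overall.
Ligand charges: 1×isothiocyanato (-1 each), 1×iodo (-1 each), 2×1,10-phenanthroline (neutral); total -2. So Cr + (-2) = 0, giving Cr = +2.
Ligands are named alphabetically: iodo before isothiocyanato before phenanthroline.

iodoisothiocyanatobis(1,10-phenanthroline)chromium(II)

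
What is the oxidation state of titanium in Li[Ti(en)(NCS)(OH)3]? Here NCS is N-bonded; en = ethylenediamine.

+3

1 lithium outside the brackets (+1 each) → the complex ion is 1−.
Ligand charges: 3×OH = -3; 1×NCS = -1; 1×en neutral; sum -4.
Ti + (-4) = 1− ⇒ Ti is +3.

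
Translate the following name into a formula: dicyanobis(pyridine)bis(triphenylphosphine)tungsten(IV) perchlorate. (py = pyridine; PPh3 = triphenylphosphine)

Ligands: 2 cyano (CN, -1), 2 pyridine (py, neutral), 2 triphenylphosphine (PPh3, neutral). Ligand charge sum = -2.
Charge balance with perchlorate (-1) requires 1 complex ion per 2 perchlorate.

[W(CN)2(PPh3)2(py)2](ClO4)2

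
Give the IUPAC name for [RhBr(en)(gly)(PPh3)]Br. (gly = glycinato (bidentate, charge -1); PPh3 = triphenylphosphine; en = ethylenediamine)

bromo(ethylenediamine)(glycinato)(triphenylphosphine)rhodium(III) bromide

The 1 bromide counter-ion carries a total charge of -1, so each complex ion is 1+.
Ligand charges: 1×glycinato (-1 each), 1×triphenylphosphine (neutral), 1×bromo (-1 each), 1×ethylenediamine (neutral); total -2. So Rh + (-2) = 1+, giving Rh = +3.
Ligands are named alphabetically: bromo before ethylenediamine before glycinato before triphenylphosphine.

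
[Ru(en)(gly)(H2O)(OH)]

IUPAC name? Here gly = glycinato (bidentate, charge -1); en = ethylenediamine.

There is no counter-ion, so the complex is neutral overall.
Ligand charges: 1×glycinato (-1 each), 1×hydroxo (-1 each), 1×aqua (neutral), 1×ethylenediamine (neutral); total -2. So Ru + (-2) = 0, giving Ru = +2.
Ligands are named alphabetically: aqua before ethylenediamine before glycinato before hydroxo.

aqua(ethylenediamine)(glycinato)hydroxoruthenium(II)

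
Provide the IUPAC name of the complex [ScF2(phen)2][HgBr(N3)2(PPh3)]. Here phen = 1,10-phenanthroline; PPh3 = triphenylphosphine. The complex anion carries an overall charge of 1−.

difluorobis(1,10-phenanthroline)scandium(III) diazidobromo(triphenylphosphine)mercurate(II)

The complex anion is given as 1−; its ligand charges sum to -3, so Hg = +2.
A 1:1 salt means the cation carries the equal and opposite charge, 1+.
Cation: ligand charges sum to -2; for the ion to be 1+, Sc = +3.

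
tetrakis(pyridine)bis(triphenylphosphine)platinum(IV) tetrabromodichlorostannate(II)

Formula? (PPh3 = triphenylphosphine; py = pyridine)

Cation [Pt…]: ligand charges 0, Pt(IV) ⇒ ion charge 4+.
Anion [Sn…]: ligand charges -6, Sn(II) ⇒ ion charge 4−.
One 4+ cation balances one 4− anion.

[Pt(PPh3)2(py)4][SnBr4Cl2]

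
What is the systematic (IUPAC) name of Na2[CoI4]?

The 2 sodium counter-ions carry a total charge of +2, so each complex ion is 2−.
Ligand charges: 4×iodo (-1 each); total -4. So Co + (-4) = 2−, giving Co = +2.
The complex ion is anionic, so cobalt takes the -ate form cobaltate(II).

sodium tetraiodocobaltate(II)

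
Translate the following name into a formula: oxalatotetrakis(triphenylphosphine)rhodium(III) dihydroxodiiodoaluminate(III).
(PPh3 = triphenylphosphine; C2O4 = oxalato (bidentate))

Cation [Rh…]: ligand charges -2, Rh(III) ⇒ ion charge 1+.
Anion [Al…]: ligand charges -4, Al(III) ⇒ ion charge 1−.

[Rh(C2O4)(PPh3)4][AlI2(OH)2]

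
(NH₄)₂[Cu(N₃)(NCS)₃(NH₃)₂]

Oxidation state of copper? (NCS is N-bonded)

+2

2 ammonium outside the brackets (+1 each) → the complex ion is 2−.
Ligand charges: 3×NCS = -3; 2×NH3 neutral; 1×N3 = -1; sum -4.
Cu + (-4) = 2− ⇒ Cu is +2.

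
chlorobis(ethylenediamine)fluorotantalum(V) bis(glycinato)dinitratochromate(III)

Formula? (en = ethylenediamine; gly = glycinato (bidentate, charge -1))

[TaCl(en)2F][Cr(gly)2(NO3)2]3

Cation [Ta…]: ligand charges -2, Ta(V) ⇒ ion charge 3+.
Anion [Cr…]: ligand charges -4, Cr(III) ⇒ ion charge 1−.
One 3+ cation requires 3 of the 1− anion.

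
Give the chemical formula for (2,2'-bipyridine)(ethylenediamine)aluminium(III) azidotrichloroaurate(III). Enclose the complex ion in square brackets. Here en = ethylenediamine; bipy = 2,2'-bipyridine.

[Al(bipy)(en)][AuCl3(N3)]3

Cation [Al…]: ligand charges 0, Al(III) ⇒ ion charge 3+.
Anion [Au…]: ligand charges -4, Au(III) ⇒ ion charge 1−.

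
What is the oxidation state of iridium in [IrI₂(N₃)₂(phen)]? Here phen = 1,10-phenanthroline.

+4

No counter-ion: the bracketed complex is neutral.
Ligand charges: 2×I = -2; 2×N3 = -2; 1×phen neutral; sum -4.
Ir + (-4) = 0 ⇒ Ir is +4.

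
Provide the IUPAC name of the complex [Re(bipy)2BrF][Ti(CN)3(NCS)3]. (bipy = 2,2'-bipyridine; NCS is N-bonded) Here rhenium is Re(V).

Re is given as +5; the cation's ligand charges sum to -2, so the complex cation is 3+.
A 1:1 salt means the anion carries the equal and opposite charge, 3−.
Anion: ligand charges sum to -6; for the ion to be 3−, Ti = +3.

bis(2,2'-bipyridine)bromofluororhenium(V) tricyanotriisothiocyanatotitanate(III)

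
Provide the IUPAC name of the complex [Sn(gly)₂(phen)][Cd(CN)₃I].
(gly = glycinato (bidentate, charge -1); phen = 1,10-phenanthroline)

bis(glycinato)(1,10-phenanthroline)tin(IV) tricyanoiodocadmate(II)

Cadmium is always +2 in its complexes; the anion's ligand charges sum to -4, so the complex anion is 2−.
A 1:1 salt means the cation carries the equal and opposite charge, 2+.
Cation: ligand charges sum to -2; for the ion to be 2+, Sn = +4.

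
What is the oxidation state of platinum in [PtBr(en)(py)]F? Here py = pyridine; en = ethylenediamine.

+2

1 fluoride outside the brackets (-1 each) → the complex ion is 1+.
Ligand charges: 1×py neutral; 1×Br = -1; 1×en neutral; sum -1.
Pt + (-1) = 1+ ⇒ Pt is +2.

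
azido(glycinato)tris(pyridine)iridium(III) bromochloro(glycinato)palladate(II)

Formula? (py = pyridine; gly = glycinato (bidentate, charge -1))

[Ir(gly)(N3)(py)3][PdBrCl(gly)]

Cation [Ir…]: ligand charges -2, Ir(III) ⇒ ion charge 1+.
Anion [Pd…]: ligand charges -3, Pd(II) ⇒ ion charge 1−.
One 1+ cation balances one 1− anion.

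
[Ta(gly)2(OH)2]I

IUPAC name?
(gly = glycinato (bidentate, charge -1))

bis(glycinato)dihydroxotantalum(V) iodide

The 1 iodide counter-ion carries a total charge of -1, so each complex ion is 1+.
Ligand charges: 2×glycinato (-1 each), 2×hydroxo (-1 each); total -4. So Ta + (-4) = 1+, giving Ta = +5.
Ligands are named alphabetically: glycinato before hydroxo.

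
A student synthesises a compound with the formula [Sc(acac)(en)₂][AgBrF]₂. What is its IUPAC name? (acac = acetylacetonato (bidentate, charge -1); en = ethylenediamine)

(acetylacetonato)bis(ethylenediamine)scandium(III) bromofluoroargentate(I)

Scandium is always +3 in its complexes; the cation's ligand charges sum to -1, so the complex cation is 2+.
With 2 anions per cation, each anion must be 2/2 = 1−.
Anion: ligand charges sum to -2; for the ion to be 1−, Ag = +1.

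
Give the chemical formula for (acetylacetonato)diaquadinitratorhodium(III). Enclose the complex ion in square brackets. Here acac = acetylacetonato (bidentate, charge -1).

Ligands: 2 aqua (H2O, neutral), 1 acetylacetonato (acac, -1), 2 nitrato (NO3, -1). Ligand charge sum = -3.
With Rh in oxidation state +3, the complex ion is [Rh...].

[Rh(acac)(H2O)2(NO3)2]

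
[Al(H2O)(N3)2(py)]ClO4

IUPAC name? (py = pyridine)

The 1 perchlorate counter-ion carries a total charge of -1, so each complex ion is 1+.
Ligand charges: 1×pyridine (neutral), 2×azido (-1 each), 1×aqua (neutral); total -2. So Al + (-2) = 1+, giving Al = +3.
Ligands are named alphabetically: aqua before azido before pyridine.

aquadiazido(pyridine)aluminium(III) perchlorate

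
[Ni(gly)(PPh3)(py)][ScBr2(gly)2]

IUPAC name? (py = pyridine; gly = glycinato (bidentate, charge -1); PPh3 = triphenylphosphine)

(glycinato)(pyridine)(triphenylphosphine)nickel(II) dibromobis(glycinato)scandate(III)

Both ions are complex: the cation is named first with the plain metal name, the anion second with the -ate form; each ion's ligands are alphabetised independently.
Scandium is always +3 in its complexes; the anion's ligand charges sum to -4, so the complex anion is 1−.
A 1:1 salt means the cation carries the equal and opposite charge, 1+.
Cation: ligand charges sum to -1; for the ion to be 1+, Ni = +2.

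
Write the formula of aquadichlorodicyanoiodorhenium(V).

Ligands: 1 aqua (H2O, neutral), 2 cyano (CN, -1), 1 iodo (I, -1), 2 chloro (Cl, -1). Ligand charge sum = -5.
With Re in oxidation state +5, the complex ion is [Re...].

[ReCl2(CN)2(H2O)I]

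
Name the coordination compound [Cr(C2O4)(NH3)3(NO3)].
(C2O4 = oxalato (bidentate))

triamminenitratooxalatochromium(III)

There is no counter-ion, so the complex is neutral overall.
Ligand charges: 1×nitrato (-1 each), 3×ammine (neutral), 1×oxalato (-2 each); total -3. So Cr + (-3) = 0, giving Cr = +3.
Ligands are named alphabetically: ammine before nitrato before oxalato.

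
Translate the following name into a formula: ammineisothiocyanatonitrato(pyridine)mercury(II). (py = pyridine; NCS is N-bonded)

Ligands: 1 pyridine (py, neutral), 1 ammine (NH3, neutral), 1 nitrato (NO3, -1), 1 isothiocyanato (NCS, -1). Ligand charge sum = -2.
With Hg in oxidation state +2, the complex ion is [Hg...].

[Hg(NCS)(NH3)(NO3)(py)]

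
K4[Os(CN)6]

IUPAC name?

potassium hexacyanoosmate(II)

The 4 potassium counter-ions carry a total charge of +4, so each complex ion is 4−.
Ligand charges: 6×cyano (-1 each); total -6. So Os + (-6) = 4−, giving Os = +2.
The complex ion is anionic, so osmium takes the -ate form osmate(II).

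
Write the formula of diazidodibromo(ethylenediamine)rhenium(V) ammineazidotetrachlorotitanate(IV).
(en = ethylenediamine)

Cation [Re…]: ligand charges -4, Re(V) ⇒ ion charge 1+.
Anion [Ti…]: ligand charges -5, Ti(IV) ⇒ ion charge 1−.
One 1+ cation balances one 1− anion.

[ReBr2(en)(N3)2][TiCl4(N3)(NH3)]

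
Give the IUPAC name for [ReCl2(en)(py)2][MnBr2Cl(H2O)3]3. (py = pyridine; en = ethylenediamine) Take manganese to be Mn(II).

dichloro(ethylenediamine)bis(pyridine)rhenium(V) triaquadibromochloromanganate(II)

Both ions are complex: the cation is named first with the plain metal name, the anion second with the -ate form; each ion's ligands are alphabetised independently.
Mn is given as +2; the anion's ligand charges sum to -3, so the complex anion is 1−.
With 3 anions per cation, the cation must be 3×1 = 3+.
Cation: ligand charges sum to -2; for the ion to be 3+, Re = +5.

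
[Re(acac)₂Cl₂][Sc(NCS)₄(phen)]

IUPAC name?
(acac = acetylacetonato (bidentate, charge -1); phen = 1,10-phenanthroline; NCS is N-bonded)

Both ions are complex: the cation is named first with the plain metal name, the anion second with the -ate form; each ion's ligands are alphabetised independently.
Scandium is always +3 in its complexes; the anion's ligand charges sum to -4, so the complex anion is 1−.
A 1:1 salt means the cation carries the equal and opposite charge, 1+.
Cation: ligand charges sum to -4; for the ion to be 1+, Re = +5.

bis(acetylacetonato)dichlororhenium(V) tetraisothiocyanato(1,10-phenanthroline)scandate(III)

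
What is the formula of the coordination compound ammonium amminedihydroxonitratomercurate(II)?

Ligands: 2 hydroxo (OH, -1), 1 ammine (NH3, neutral), 1 nitrato (NO3, -1). Ligand charge sum = -3.
Charge balance with ammonium (+1) requires 1 complex ion per 1 ammonium.

NH4[Hg(NH3)(NO3)(OH)2]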